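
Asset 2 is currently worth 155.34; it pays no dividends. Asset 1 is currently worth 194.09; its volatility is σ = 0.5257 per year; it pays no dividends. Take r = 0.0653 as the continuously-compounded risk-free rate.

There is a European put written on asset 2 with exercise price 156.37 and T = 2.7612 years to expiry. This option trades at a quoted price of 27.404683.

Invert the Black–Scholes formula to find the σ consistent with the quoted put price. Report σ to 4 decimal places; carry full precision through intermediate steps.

sigma = 0.4157

At σ = 0.4157 the Black–Scholes value reproduces the quote:
σ√T = 0.4157·√2.7612 = 0.690763
d₁ = (ln(S/K) + (r+σ²/2)T) / (σ√T) = (ln(155.34/156.37) + (0.0653+0.4157²/2)·2.7612) / 0.690763 = (-0.006609 + 0.418883) / 0.690763 = 0.596839
d₂ = d₁ − σ√T = 0.596839 − 0.690763 = -0.093924
e^{−rT} = 0.835014
N(−d₁) = 0.275307,  N(−d₂) = 0.537415
V = K·e^{−rT}·N(−d₂) − S·N(−d₁) = 70.170935 − 42.766252 = 27.404683 (equal to the quote); since ∂V/∂σ > 0 for all σ, the implied volatility is unique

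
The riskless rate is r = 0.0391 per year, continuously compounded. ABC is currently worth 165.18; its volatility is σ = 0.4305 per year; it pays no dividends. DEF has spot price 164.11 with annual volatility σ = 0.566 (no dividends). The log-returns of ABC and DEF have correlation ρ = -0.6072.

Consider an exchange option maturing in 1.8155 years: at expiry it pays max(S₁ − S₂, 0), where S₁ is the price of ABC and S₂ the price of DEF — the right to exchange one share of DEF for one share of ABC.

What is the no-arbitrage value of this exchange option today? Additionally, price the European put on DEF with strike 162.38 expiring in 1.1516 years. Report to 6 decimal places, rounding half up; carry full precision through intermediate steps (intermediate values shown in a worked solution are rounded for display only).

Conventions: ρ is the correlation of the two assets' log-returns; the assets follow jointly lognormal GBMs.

exchange price = 75.220370
price(DEF put K=162.38) = 33.818719

σ_eff = √(σ₁² + σ₂² − 2ρσ₁σ₂) = √(0.4305² + 0.566² − 2·-0.6072·0.4305·0.566) = 0.895316
d₁ = (ln(S₁/S₂) + (q₂ − q₁ + σ_eff²/2)T) / (σ_eff√T) = (ln(165.18/164.11) + (0.0 − 0.0 + 0.400795)·1.8155) / 1.206353 = 0.608564
d₂ = d₁ − σ_eff√T = 0.608564 − 1.206353 = -0.597789
N(d₁) = 0.728593,  N(d₂) = 0.274990
V = S₁·e^{−q₁T}·N(d₁) − S₂·e^{−q₂T}·N(d₂) = 120.349020 − 45.128650 = 75.220370
[vanilla: DEF put K=162.38]
σ√T = 0.566·√1.1516 = 0.607389
d₁ = (ln(S/K) + (r+σ²/2)T) / (σ√T) = (ln(164.11/162.38) + (0.0391+0.566²/2)·1.1516) / 0.607389 = (0.010598 + 0.229489) / 0.607389 = 0.395276
d₂ = d₁ − σ√T = 0.395276 − 0.607389 = -0.212114
e^{−rT} = 0.955971
N(−d₁) = 0.346320,  N(−d₂) = 0.583991
price = K·e^{−rT}·N(−d₂) − S·N(−d₁) = 90.653256 − 56.834537 = 33.818719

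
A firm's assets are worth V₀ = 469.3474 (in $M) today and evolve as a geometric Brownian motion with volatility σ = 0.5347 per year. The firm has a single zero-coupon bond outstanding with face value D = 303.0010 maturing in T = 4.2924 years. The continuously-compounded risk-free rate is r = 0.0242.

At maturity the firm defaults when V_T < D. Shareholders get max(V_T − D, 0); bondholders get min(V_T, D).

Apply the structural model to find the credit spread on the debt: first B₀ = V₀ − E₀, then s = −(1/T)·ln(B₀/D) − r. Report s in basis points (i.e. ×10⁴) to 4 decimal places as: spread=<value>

Work the structural quantities from V₀ = 469.3474 against face 303.0010:
d₁ = [ln(V₀/D) + (r + σ²/2)T] / (σ√T)
   = [ln(469.3474/303.0010) + (0.0242 + 0.5·0.5347²)·4.2924] / (0.5347·√4.2924)
   = [0.437607 + 0.717483] / 1.107797 = 1.042691
d₂ = d₁ − σ√T = 1.042691 − 1.107797 = -0.065106
N(d₁) = 0.851454,  N(d₂) = 0.474045,  e^(−rT) = 0.901337
E₀ = V₀·N(d₁) − D·e^(−rT)·N(d₂)
   = 469.3474·0.851454 − 303.0010·0.901337·0.474045 = 270.163398
B₀ = V₀ − E₀ = 469.3474 − 270.163398 = 199.184002
spread = −(1/T)·ln(B₀/D) − r = −(1/4.2924)·ln(199.184002/303.0010) − 0.0242 = 0.07353252
in basis points: 0.07353252 × 10⁴ = 735.3252 bp

spread=735.3252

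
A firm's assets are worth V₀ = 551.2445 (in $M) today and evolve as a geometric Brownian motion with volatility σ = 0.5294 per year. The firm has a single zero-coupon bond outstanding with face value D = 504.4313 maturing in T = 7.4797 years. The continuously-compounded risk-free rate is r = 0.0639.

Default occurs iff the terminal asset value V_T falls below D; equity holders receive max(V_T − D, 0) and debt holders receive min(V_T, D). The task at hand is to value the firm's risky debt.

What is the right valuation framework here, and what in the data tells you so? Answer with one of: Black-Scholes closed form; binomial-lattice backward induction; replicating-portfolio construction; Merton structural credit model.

framework: Merton structural credit model

Key observation: the data describe a firm's assets (V₀ = 551.2445, GBM) and a single zero-coupon debt of face 504.4313, so credit quantities follow from equity-as-call in the structural model.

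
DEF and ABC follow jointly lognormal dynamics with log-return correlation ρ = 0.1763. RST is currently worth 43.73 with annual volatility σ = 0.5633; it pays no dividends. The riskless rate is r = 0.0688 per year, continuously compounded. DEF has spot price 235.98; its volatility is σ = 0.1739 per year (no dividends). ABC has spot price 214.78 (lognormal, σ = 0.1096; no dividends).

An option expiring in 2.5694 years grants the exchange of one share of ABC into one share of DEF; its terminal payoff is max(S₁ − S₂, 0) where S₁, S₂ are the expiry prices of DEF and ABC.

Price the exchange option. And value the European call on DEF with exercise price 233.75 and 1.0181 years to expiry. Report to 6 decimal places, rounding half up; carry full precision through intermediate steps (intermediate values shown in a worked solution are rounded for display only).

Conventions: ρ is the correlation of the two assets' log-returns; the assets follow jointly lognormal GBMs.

σ_eff = √(σ₁² + σ₂² − 2ρσ₁σ₂) = √(0.1739² + 0.1096² − 2·0.1763·0.1739·0.1096) = 0.188502
d₁ = (ln(S₁/S₂) + (q₂ − q₁ + σ_eff²/2)T) / (σ_eff√T) = (ln(235.98/214.78) + (0.0 − 0.0 + 0.017767)·2.5694) / 0.302156 = 0.462615
d₂ = d₁ − σ_eff√T = 0.462615 − 0.302156 = 0.160458
N(d₁) = 0.678180,  N(d₂) = 0.563740
V = S₁·e^{−q₁T}·N(d₁) − S₂·e^{−q₂T}·N(d₂) = 160.036864 − 121.080080 = 38.956783
[vanilla: DEF call K=233.75]
σ√T = 0.1739·√1.0181 = 0.175467
d₁ = (ln(S/K) + (r+σ²/2)T) / (σ√T) = (ln(235.98/233.75) + (0.0688+0.1739²/2)·1.0181) / 0.175467 = (0.009495 + 0.085440) / 0.175467 = 0.541040
d₂ = d₁ − σ√T = 0.541040 − 0.175467 = 0.365573
e^{−rT} = 0.932352
N(d₁) = 0.705760,  N(d₂) = 0.642658
price = S·N(d₁) − K·e^{−rT}·N(d₂) = 166.545212 − 140.059096 = 26.486115

exchange price = 38.956783
price(DEF call K=233.75) = 26.486115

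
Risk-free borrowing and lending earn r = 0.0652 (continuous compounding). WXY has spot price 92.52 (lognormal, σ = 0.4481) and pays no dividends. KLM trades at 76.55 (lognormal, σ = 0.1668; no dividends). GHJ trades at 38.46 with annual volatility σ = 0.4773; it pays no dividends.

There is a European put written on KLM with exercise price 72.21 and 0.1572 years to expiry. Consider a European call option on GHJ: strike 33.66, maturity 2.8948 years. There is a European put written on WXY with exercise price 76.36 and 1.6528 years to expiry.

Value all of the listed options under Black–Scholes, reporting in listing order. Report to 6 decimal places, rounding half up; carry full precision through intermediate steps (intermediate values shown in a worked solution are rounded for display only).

price(KLM put K=72.21) = 0.379131
price(GHJ call K=33.66) = 16.511166
price(WXY put K=76.36) = 8.605646

[KLM put K=72.21]
σ√T = 0.1668·√0.1572 = 0.066134
d₁ = (ln(S/K) + (r+σ²/2)T) / (σ√T) = (ln(76.55/72.21) + (0.0652+0.1668²/2)·0.1572) / 0.066134 = (0.058366 + 0.012436) / 0.066134 = 1.070588
d₂ = d₁ − σ√T = 1.070588 − 0.066134 = 1.004454
e^{−rT} = 0.989803
N(−d₁) = 0.142177,  N(−d₂) = 0.157580
price = K·e^{−rT}·N(−d₂) − S·N(−d₁) = 11.262812 − 10.883681 = 0.379131
[GHJ call K=33.66]
σ√T = 0.4773·√2.8948 = 0.812084
d₁ = (ln(S/K) + (r+σ²/2)T) / (σ√T) = (ln(38.46/33.66) + (0.0652+0.4773²/2)·2.8948) / 0.812084 = (0.133309 + 0.518481) / 0.812084 = 0.802614
d₂ = d₁ − σ√T = 0.802614 − 0.812084 = -0.009470
e^{−rT} = 0.828001
N(d₁) = 0.788901,  N(d₂) = 0.496222
price = S·N(d₁) − K·e^{−rT}·N(d₂) = 30.341131 − 13.829965 = 16.511166
[WXY put K=76.36]
σ√T = 0.4481·√1.6528 = 0.576083
d₁ = (ln(S/K) + (r+σ²/2)T) / (σ√T) = (ln(92.52/76.36) + (0.0652+0.4481²/2)·1.6528) / 0.576083 = (0.191966 + 0.273698) / 0.576083 = 0.808328
d₂ = d₁ − σ√T = 0.808328 − 0.576083 = 0.232245
e^{−rT} = 0.897841
N(−d₁) = 0.209451,  N(−d₂) = 0.408174
price = K·e^{−rT}·N(−d₂) − S·N(−d₁) = 27.984034 − 19.378388 = 8.605646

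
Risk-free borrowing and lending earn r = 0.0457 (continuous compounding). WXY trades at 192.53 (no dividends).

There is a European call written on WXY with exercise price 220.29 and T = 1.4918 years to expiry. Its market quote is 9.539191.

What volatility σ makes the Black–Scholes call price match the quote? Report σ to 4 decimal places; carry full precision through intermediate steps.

At σ = 0.1575 the Black–Scholes value reproduces the quote:
σ√T = 0.1575·√1.4918 = 0.192369
d₁ = (ln(S/K) + (r+σ²/2)T) / (σ√T) = (ln(192.53/220.29) + (0.0457+0.1575²/2)·1.4918) / 0.192369 = (-0.134693 + 0.086678) / 0.192369 = -0.249596
d₂ = d₁ − σ√T = -0.249596 − 0.192369 = -0.441965
e^{−rT} = 0.934097
N(d₁) = 0.401450,  N(d₂) = 0.329257
V = S·N(d₁) − K·e^{−rT}·N(d₂) = 77.291143 − 67.751952 = 9.539191 (the observed quote) — the price is monotone increasing in volatility, hence this σ is the only solution

sigma = 0.1575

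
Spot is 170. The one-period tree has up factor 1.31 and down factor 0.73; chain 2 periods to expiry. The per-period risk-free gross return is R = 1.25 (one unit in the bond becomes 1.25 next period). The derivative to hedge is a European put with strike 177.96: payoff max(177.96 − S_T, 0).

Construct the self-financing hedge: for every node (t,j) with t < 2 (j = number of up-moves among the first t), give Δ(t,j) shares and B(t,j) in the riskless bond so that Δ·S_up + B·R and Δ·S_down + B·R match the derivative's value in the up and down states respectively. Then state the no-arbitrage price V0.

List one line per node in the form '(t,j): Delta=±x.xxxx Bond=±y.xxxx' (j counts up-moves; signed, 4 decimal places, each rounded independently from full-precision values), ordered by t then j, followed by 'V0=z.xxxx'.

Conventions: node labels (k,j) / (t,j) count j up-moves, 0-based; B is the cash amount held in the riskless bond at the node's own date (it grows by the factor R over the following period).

Risk-neutral probability p* = (R−d)/(u−d) = (1.25−0.73)/(1.31−0.73) = 0.8966.
At maturity the claim pays: V(2,0)=87.3670, V(2,1)=15.3890, V(2,2)=0.0000
  t=1,j=0: stock 124.1000 → up 162.5710 (V=15.3890), down 90.5930 (V=87.3670). Price 18.2680; hedge Δ=-1.0000, bond B=142.3680.
  t=1,j=1: stock 222.7000 → up 291.7370 (V=0.0000), down 162.5710 (V=15.3890). Price 1.2736; hedge Δ=-0.1191, bond B=27.8063.
  t=0,j=0: stock 170.0000 → up 222.7000 (V=1.2736), down 124.1000 (V=18.2680). Price 2.4253; hedge Δ=-0.1724, bond B=31.7260.
Sanity check at the root: Δ(0,0)·S0 + B(0,0) reproduces V0 = 2.4253.

(0,0): Delta=-0.1724 Bond=31.7260
(1,0): Delta=-1.0000 Bond=142.3680
(1,1): Delta=-0.1191 Bond=27.8063
V0=2.4253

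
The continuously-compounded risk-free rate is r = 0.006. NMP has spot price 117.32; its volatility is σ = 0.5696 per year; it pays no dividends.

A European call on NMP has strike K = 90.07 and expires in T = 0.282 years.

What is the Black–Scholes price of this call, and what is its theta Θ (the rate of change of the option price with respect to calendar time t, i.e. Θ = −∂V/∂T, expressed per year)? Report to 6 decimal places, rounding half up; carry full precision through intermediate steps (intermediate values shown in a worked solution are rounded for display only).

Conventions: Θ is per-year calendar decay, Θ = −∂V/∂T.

σ√T = 0.5696·√0.282 = 0.302479
d₁ = (ln(S/K) + (r+σ²/2)T) / (σ√T) = (ln(117.32/90.07) + (0.006+0.5696²/2)·0.282) / 0.302479 = (0.264318 + 0.047439) / 0.302479 = 1.030674
d₂ = d₁ − σ√T = 1.030674 − 0.302479 = 0.728195
e^{−rT} = 0.998309
N(d₁) = 0.848653,  N(d₂) = 0.766753
Call price V = S·N(d₁) − K·e^{−rT}·N(d₂) = 99.563985 − 68.944691 = 30.619294
φ(d₁) = (1/√(2π))·e^{−d₁²/2} = 0.234551
Θ = −S·φ(d₁)·σ/(2√T) − r·K·e^{−rT}·N(d₂) = −14.757897 − 0.413668 = -15.171565

price = 30.619294
Θ = -15.171565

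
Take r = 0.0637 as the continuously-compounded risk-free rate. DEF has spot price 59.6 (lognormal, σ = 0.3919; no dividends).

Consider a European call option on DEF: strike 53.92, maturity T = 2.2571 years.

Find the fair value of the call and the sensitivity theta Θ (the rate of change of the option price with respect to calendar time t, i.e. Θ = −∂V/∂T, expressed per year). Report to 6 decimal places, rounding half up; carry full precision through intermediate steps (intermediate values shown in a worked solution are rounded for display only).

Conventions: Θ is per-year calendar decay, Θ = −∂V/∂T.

price = 19.761994
Θ = -4.041823

σ√T = 0.3919·√2.2571 = 0.588777
d₁ = (ln(S/K) + (r+σ²/2)T) / (σ√T) = (ln(59.6/53.92) + (0.0637+0.3919²/2)·2.2571) / 0.588777 = (0.100154 + 0.317106) / 0.588777 = 0.708690
d₂ = d₁ − σ√T = 0.708690 − 0.588777 = 0.119914
e^{−rT} = 0.866081
N(d₁) = 0.760742,  N(d₂) = 0.547724
Call price V = S·N(d₁) − K·e^{−rT}·N(d₂) = 45.340204 − 25.578209 = 19.761994
φ(d₁) = (1/√(2π))·e^{−d₁²/2} = 0.310348
Θ = −S·φ(d₁)·σ/(2√T) − r·K·e^{−rT}·N(d₂) = −2.412491 − 1.629332 = -4.041823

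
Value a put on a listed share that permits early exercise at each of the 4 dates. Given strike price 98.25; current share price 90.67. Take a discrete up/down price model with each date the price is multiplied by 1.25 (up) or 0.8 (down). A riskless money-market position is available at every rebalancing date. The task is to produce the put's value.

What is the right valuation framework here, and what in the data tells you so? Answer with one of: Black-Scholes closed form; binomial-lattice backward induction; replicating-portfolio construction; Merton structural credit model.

Key observation: an American put (K = 98.25, S₀ = 90.67) on a 4-date tree has no closed form — the optimal stopping decision is embedded and must be resolved recursively from expiry.

framework: binomial-lattice backward induction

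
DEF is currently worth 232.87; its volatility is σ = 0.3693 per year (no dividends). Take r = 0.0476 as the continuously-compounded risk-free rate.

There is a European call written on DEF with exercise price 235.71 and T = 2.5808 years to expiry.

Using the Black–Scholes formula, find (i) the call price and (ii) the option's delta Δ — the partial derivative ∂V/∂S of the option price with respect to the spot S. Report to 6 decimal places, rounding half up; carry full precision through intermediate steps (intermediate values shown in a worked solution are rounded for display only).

price = 64.542738
Δ = 0.685548

σ√T = 0.3693·√2.5808 = 0.593276
d₁ = (ln(S/K) + (r+σ²/2)T) / (σ√T) = (ln(232.87/235.71) + (0.0476+0.3693²/2)·2.5808) / 0.593276 = (-0.012122 + 0.298834) / 0.593276 = 0.483270
d₂ = d₁ − σ√T = 0.483270 − 0.593276 = -0.110006
e^{−rT} = 0.884400
N(d₁) = 0.685548,  N(d₂) = 0.456202
Call price V = S·N(d₁) − K·e^{−rT}·N(d₂) = 159.643540 − 95.100803 = 64.542738
Δ = N(d₁) = 0.685548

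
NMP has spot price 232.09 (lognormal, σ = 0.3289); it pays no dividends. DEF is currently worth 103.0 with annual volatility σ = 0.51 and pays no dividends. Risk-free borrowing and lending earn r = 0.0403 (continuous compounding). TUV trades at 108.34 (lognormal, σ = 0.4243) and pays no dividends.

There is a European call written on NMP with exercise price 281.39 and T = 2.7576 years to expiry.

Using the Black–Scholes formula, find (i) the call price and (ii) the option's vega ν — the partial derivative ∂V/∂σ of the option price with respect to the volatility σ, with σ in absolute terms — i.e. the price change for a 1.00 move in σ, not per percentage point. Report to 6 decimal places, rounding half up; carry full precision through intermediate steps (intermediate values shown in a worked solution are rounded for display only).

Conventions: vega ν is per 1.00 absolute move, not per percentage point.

σ√T = 0.3289·√2.7576 = 0.546172
d₁ = (ln(S/K) + (r+σ²/2)T) / (σ√T) = (ln(232.09/281.39) + (0.0403+0.3289²/2)·2.7576) / 0.546172 = (-0.192616 + 0.260283) / 0.546172 = 0.123893
d₂ = d₁ − σ√T = 0.123893 − 0.546172 = -0.422279
e^{−rT} = 0.894821
N(d₁) = 0.549300,  N(d₂) = 0.336411
Call price V = S·N(d₁) − K·e^{−rT}·N(d₂) = 127.487034 − 84.706100 = 42.780934
φ(d₁) = (1/√(2π))·e^{−d₁²/2} = 0.395892
ν = S·φ(d₁)·√T = 152.580501

price = 42.780934
ν = 152.580501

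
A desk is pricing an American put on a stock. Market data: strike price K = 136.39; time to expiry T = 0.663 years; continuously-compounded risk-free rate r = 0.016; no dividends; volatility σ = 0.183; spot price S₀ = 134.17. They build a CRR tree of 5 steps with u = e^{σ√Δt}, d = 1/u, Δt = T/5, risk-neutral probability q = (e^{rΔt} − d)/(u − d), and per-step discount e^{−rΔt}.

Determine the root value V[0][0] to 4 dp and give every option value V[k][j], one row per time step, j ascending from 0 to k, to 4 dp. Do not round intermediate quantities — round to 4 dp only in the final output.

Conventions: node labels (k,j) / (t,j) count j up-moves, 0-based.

Δt=0.13260  u=1.06891  d=0.93553  q=0.49927  discount=0.99788
step 5 (expiry): payoffs max(K−S,0) = 40.2393 26.5315 10.8694 0.0000 0.0000 0.0000
k=4: (k=4,j=0): S=102.7763, K−S=33.6137, hold=33.3246 ⇒ V=33.6137 exercise | (k=4,j=1): S=117.4287, K−S=18.9613, hold=18.6722 ⇒ V=18.9613 exercise | (k=4,j=2): S=134.1700, K−S=2.2200, hold=5.4311 ⇒ V=5.4311 continue | (k=4,j=3): S=153.2980, K−S=0.0000, hold=0.0000 ⇒ V=0.0000 continue | (k=4,j=4): S=175.1531, K−S=0.0000, hold=0.0000 ⇒ V=0.0000 continue
k=3: (k=3,j=0): S=109.8585, K−S=26.5315, hold=26.2424 ⇒ V=26.5315 exercise | (k=3,j=1): S=125.5206, K−S=10.8694, hold=12.1802 ⇒ V=12.1802 continue | (k=3,j=2): S=143.4155, K−S=0.0000, hold=2.7138 ⇒ V=2.7138 continue | (k=3,j=3): S=163.8616, K−S=0.0000, hold=0.0000 ⇒ V=0.0000 continue
k=2: (k=2,j=0): S=117.4287, K−S=18.9613, hold=19.3253 ⇒ V=19.3253 continue | (k=2,j=1): S=134.1700, K−S=2.2200, hold=7.4381 ⇒ V=7.4381 continue | (k=2,j=2): S=153.2980, K−S=0.0000, hold=1.3560 ⇒ V=1.3560 continue
k=1: (k=1,j=0): S=125.5206, K−S=10.8694, hold=13.3620 ⇒ V=13.3620 continue | (k=1,j=1): S=143.4155, K−S=0.0000, hold=4.3921 ⇒ V=4.3921 continue
k=0: (k=0,j=0): S=134.1700, K−S=2.2200, hold=8.8648 ⇒ V=8.8648 continue

price = 8.8648
tree:
8.8648
13.3620 4.3921
19.3253 7.4381 1.3560
26.5315 12.1802 2.7138 0.0000
33.6137 18.9613 5.4311 0.0000 0.0000
40.2393 26.5315 10.8694 0.0000 0.0000 0.0000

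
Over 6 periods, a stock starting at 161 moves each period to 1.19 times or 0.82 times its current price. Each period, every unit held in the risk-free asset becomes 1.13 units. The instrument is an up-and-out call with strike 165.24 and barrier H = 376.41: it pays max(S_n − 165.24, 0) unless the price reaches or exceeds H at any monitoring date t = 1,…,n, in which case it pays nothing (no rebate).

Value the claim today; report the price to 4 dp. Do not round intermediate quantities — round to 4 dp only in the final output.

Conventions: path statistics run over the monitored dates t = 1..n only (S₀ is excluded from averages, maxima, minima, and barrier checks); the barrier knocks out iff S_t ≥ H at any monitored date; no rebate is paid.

Set p* = 0.8378 (from d < R < u); the path-dependent value is the discounted p*-expectation over all price paths.
Enumerate all 2^6 = 64 price paths (U = up ×1.19, D = down ×0.82); each path with k up-moves has probability p*^k·(1−p*)^(6−k).
DDDDDD: M=132.0200, payoff=0.0000, prob=0.000018
UDDDDD: M=191.5900, payoff=0.0000, prob=0.000094
DUDDDD: M=157.1038, payoff=0.0000, prob=0.000094
UUDDDD: M=227.9921, payoff=0.0000, prob=0.000485
DDUDDD: M=132.0200, payoff=0.0000, prob=0.000094
UDUDDD: M=191.5900, payoff=0.0000, prob=0.000485
DUUDDD: M=186.9535, payoff=0.0000, prob=0.000485
UUUDDD: M=271.3106, payoff=0.0000, prob=0.002508
DDDUDD: M=132.0200, payoff=0.0000, prob=0.000094
UDDUDD: M=191.5900, payoff=0.0000, prob=0.000485
DUDUDD: M=157.1038, payoff=0.0000, prob=0.000485
UUDUDD: M=227.9921, payoff=0.0000, prob=0.002508
DDUUDD: M=153.3019, payoff=0.0000, prob=0.000485
UDUUDD: M=222.4747, payoff=0.0000, prob=0.002508
DUUUDD: M=222.4747, payoff=0.0000, prob=0.002508
UUUUDD: M=322.8596, payoff=51.8508, prob=0.012958
DDDDUD: M=132.0200, payoff=0.0000, prob=0.000094
UDDDUD: M=191.5900, payoff=0.0000, prob=0.000485
DUDDUD: M=157.1038, payoff=0.0000, prob=0.000485
UUDDUD: M=227.9921, payoff=0.0000, prob=0.002508
DDUDUD: M=132.0200, payoff=0.0000, prob=0.000485
UDUDUD: M=191.5900, payoff=0.0000, prob=0.002508
DUUDUD: M=186.9535, payoff=0.0000, prob=0.002508
UUUDUD: M=271.3106, payoff=51.8508, prob=0.012958
DDDUUD: M=132.0200, payoff=0.0000, prob=0.000485
UDDUUD: M=191.5900, payoff=0.0000, prob=0.002508
DUDUUD: M=182.4292, payoff=0.0000, prob=0.002508
UUDUUD: M=264.7449, payoff=51.8508, prob=0.012958
DDUUUD: M=182.4292, payoff=0.0000, prob=0.002508
UDUUUD: M=264.7449, payoff=51.8508, prob=0.012958
DUUUUD: M=264.7449, payoff=51.8508, prob=0.012958
UUUUUD: M=384.2029, payoff=0.0000, prob=0.066950
DDDDDU: M=132.0200, payoff=0.0000, prob=0.000094
UDDDDU: M=191.5900, payoff=0.0000, prob=0.000485
DUDDDU: M=157.1038, payoff=0.0000, prob=0.000485
UUDDDU: M=227.9921, payoff=0.0000, prob=0.002508
DDUDDU: M=132.0200, payoff=0.0000, prob=0.000485
UDUDDU: M=191.5900, payoff=0.0000, prob=0.002508
DUUDDU: M=186.9535, payoff=0.0000, prob=0.002508
UUUDDU: M=271.3106, payoff=51.8508, prob=0.012958
DDDUDU: M=132.0200, payoff=0.0000, prob=0.000485
UDDUDU: M=191.5900, payoff=0.0000, prob=0.002508
DUDUDU: M=157.1038, payoff=0.0000, prob=0.002508
UUDUDU: M=227.9921, payoff=51.8508, prob=0.012958
DDUUDU: M=153.3019, payoff=0.0000, prob=0.002508
UDUUDU: M=222.4747, payoff=51.8508, prob=0.012958
DUUUDU: M=222.4747, payoff=51.8508, prob=0.012958
UUUUDU: M=322.8596, payoff=149.8064, prob=0.066950
DDDDUU: M=132.0200, payoff=0.0000, prob=0.000485
UDDDUU: M=191.5900, payoff=0.0000, prob=0.002508
DUDDUU: M=157.1038, payoff=0.0000, prob=0.002508
UUDDUU: M=227.9921, payoff=51.8508, prob=0.012958
DDUDUU: M=149.5920, payoff=0.0000, prob=0.002508
UDUDUU: M=217.0908, payoff=51.8508, prob=0.012958
DUUDUU: M=217.0908, payoff=51.8508, prob=0.012958
UUUDUU: M=315.0464, payoff=149.8064, prob=0.066950
DDDUUU: M=149.5920, payoff=0.0000, prob=0.002508
UDDUUU: M=217.0908, payoff=51.8508, prob=0.012958
DUDUUU: M=217.0908, payoff=51.8508, prob=0.012958
UUDUUU: M=315.0464, payoff=149.8064, prob=0.066950
DDUUUU: M=217.0908, payoff=51.8508, prob=0.012958
UDUUUU: M=315.0464, payoff=149.8064, prob=0.066950
DUUUUU: M=315.0464, payoff=149.8064, prob=0.066950
UUUUUU: M=457.2015, payoff=0.0000, prob=0.345907
Price = Σ prob·payoff / R^6 = 60.225819 / 2.081952 = 28.9276

price = 28.9276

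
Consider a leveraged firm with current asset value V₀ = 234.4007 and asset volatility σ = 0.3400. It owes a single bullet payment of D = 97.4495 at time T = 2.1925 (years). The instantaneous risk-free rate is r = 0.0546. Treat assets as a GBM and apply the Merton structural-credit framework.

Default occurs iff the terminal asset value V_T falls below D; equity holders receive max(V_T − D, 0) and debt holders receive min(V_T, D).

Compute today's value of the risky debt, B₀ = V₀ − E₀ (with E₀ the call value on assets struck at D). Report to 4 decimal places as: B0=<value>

With assets at 234.4007 and a single debt payment of 97.4495 at 2.1925 years:
d₁ = [ln(V₀/D) + (r + σ²/2)T] / (σ√T)
   = [ln(234.4007/97.4495) + (0.0546 + 0.5·0.3400²)·2.1925] / (0.3400·√2.1925)
   = [0.877698 + 0.246437] / 0.503441 = 2.232902
d₂ = d₁ − σ√T = 2.232902 − 0.503441 = 1.729461
N(d₁) = 0.987222,  N(d₂) = 0.958137,  e^(−rT) = 0.887177
E₀ = V₀·N(d₁) − D·e^(−rT)·N(d₂)
   = 234.4007·0.987222 − 97.4495·0.887177·0.958137 = 148.569912
B₀ = V₀ − E₀ = 234.4007 − 148.569912 = 85.830788

B0=85.8308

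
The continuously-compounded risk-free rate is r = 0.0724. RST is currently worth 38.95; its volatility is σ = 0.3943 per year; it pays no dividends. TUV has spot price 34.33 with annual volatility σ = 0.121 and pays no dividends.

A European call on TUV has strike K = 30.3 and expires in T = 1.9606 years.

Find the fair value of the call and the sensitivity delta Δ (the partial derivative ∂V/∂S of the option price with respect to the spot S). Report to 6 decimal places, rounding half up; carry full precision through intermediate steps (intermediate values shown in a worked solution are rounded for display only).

σ√T = 0.121·√1.9606 = 0.169426
d₁ = (ln(S/K) + (r+σ²/2)T) / (σ√T) = (ln(34.33/30.3) + (0.0724+0.121²/2)·1.9606) / 0.169426 = (0.124872 + 0.156300) / 0.169426 = 1.659557
d₂ = d₁ − σ√T = 1.659557 − 0.169426 = 1.490131
e^{−rT} = 0.867667
N(d₁) = 0.951498,  N(d₂) = 0.931905
Call price V = S·N(d₁) − K·e^{−rT}·N(d₂) = 32.664932 − 24.500069 = 8.164863
Δ = N(d₁) = 0.951498

price = 8.164863
Δ = 0.951498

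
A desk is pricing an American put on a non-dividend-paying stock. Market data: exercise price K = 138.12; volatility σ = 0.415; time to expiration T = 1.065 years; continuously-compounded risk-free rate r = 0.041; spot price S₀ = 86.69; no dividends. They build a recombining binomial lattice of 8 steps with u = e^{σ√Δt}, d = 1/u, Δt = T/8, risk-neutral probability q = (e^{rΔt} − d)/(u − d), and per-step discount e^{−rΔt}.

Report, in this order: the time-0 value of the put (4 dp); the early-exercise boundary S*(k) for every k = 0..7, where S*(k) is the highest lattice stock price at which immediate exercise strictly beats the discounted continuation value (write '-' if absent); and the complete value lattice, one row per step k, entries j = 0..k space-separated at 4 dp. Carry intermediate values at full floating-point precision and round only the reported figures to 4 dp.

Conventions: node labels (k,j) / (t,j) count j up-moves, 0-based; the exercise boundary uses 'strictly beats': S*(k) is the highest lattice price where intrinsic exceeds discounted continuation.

price = 52.3254
boundary = - 74.5090 64.0396 74.5090 86.6900 74.5090 86.6900 100.8623
tree:
52.3254
63.6110 40.7065
74.0804 51.7526 29.2144
83.0787 63.6110 39.5073 18.4066
90.8126 74.0804 51.4300 27.0527 9.2580
97.4599 83.0787 63.6110 38.2346 15.2581 2.8691
103.1731 90.8126 74.0804 51.4300 24.3880 5.5501 0.0000
108.0836 97.4599 83.0787 63.6110 37.2577 10.7362 0.0000 0.0000
112.3040 103.1731 90.8126 74.0804 51.4300 20.7684 0.0000 0.0000 0.0000

Δt=0.13312, u=1.16348, d=0.85949, q=0.48022, disc=e^(-rΔt)=0.99456
k=8 terminal: V=max(K-S,0) → 112.3040 103.1731 90.8126 74.0804 51.4300 20.7684 0.0000 0.0000 0.0000
k=7: j=0 S=30.0364 intr=108.0836 cont=107.3317 V=108.0836[EX]; j=1 S=40.6601 intr=97.4599 cont=96.7081 V=97.4599[EX]; j=2 S=55.0413 intr=83.0787 cont=82.3269 V=83.0787[EX]; j=3 S=74.5090 intr=63.6110 cont=62.8591 V=63.6110[EX]; j=4 S=100.8623 intr=37.2577 cont=36.5058 V=37.2577[EX]; j=5 S=136.5366 intr=1.5834 cont=10.7362 V=10.7362[hold]; j=6 S=184.8287 intr=0.0000 cont=0.0000 V=0.0000[hold]; j=7 S=250.2012 intr=0.0000 cont=0.0000 V=0.0000[hold]  S*(7)=100.8623
k=6: j=0 S=34.9469 intr=103.1731 cont=102.4213 V=103.1731[EX]; j=1 S=47.3074 intr=90.8126 cont=90.0608 V=90.8126[EX]; j=2 S=64.0396 intr=74.0804 cont=73.3285 V=74.0804[EX]; j=3 S=86.6900 intr=51.4300 cont=50.6782 V=51.4300[EX]; j=4 S=117.3516 intr=20.7684 cont=24.3880 V=24.3880[hold]; j=5 S=158.8581 intr=0.0000 cont=5.5501 V=5.5501[hold]; j=6 S=215.0450 intr=0.0000 cont=0.0000 V=0.0000[hold]  S*(6)=86.6900
k=5: j=0 S=40.6601 intr=97.4599 cont=96.7081 V=97.4599[EX]; j=1 S=55.0413 intr=83.0787 cont=82.3269 V=83.0787[EX]; j=2 S=74.5090 intr=63.6110 cont=62.8591 V=63.6110[EX]; j=3 S=100.8623 intr=37.2577 cont=38.2346 V=38.2346[hold]; j=4 S=136.5366 intr=1.5834 cont=15.2581 V=15.2581[hold]; j=5 S=184.8287 intr=0.0000 cont=2.8691 V=2.8691[hold]  S*(5)=74.5090
k=4: j=0 S=47.3074 intr=90.8126 cont=90.0608 V=90.8126[EX]; j=1 S=64.0396 intr=74.0804 cont=73.3285 V=74.0804[EX]; j=2 S=86.6900 intr=51.4300 cont=51.1448 V=51.4300[EX]; j=3 S=117.3516 intr=20.7684 cont=27.0527 V=27.0527[hold]; j=4 S=158.8581 intr=0.0000 cont=9.2580 V=9.2580[hold]  S*(4)=86.6900
k=3: j=0 S=55.0413 intr=83.0787 cont=82.3269 V=83.0787[EX]; j=1 S=74.5090 intr=63.6110 cont=62.8591 V=63.6110[EX]; j=2 S=100.8623 intr=37.2577 cont=39.5073 V=39.5073[hold]; j=3 S=136.5366 intr=1.5834 cont=18.4066 V=18.4066[hold]  S*(3)=74.5090
k=2: j=0 S=64.0396 intr=74.0804 cont=73.3285 V=74.0804[EX]; j=1 S=86.6900 intr=51.4300 cont=51.7526 V=51.7526[hold]; j=2 S=117.3516 intr=20.7684 cont=29.2144 V=29.2144[hold]  S*(2)=64.0396
k=1: j=0 S=74.5090 intr=63.6110 cont=63.0132 V=63.6110[EX]; j=1 S=100.8623 intr=37.2577 cont=40.7065 V=40.7065[hold]  S*(1)=74.5090
k=0: j=0 S=86.6900 intr=51.4300 cont=52.3254 V=52.3254[hold]  S*(0)=-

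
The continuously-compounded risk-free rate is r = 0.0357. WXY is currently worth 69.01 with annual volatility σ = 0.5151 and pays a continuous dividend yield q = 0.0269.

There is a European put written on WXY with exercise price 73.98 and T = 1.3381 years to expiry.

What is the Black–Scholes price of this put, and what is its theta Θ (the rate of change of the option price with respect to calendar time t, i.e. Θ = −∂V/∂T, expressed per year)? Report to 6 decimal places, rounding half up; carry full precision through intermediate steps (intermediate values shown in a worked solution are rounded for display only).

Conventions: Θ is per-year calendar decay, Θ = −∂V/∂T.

price = 18.109606
Θ = -4.902005

σ√T = 0.5151·√1.3381 = 0.595848
d₁ = (ln(S/K) + (r−q+σ²/2)T) / (σ√T) = (ln(69.01/73.98) + (0.0357−0.0269+0.5151²/2)·1.3381) / 0.595848 = (-0.069543 + 0.189293) / 0.595848 = 0.200973
d₂ = d₁ − σ√T = 0.200973 − 0.595848 = -0.394875
e^{−rT} = 0.953353
e^{−qT} = 0.964645
N(−d₁) = 0.420360,  N(−d₂) = 0.653533
Put price V = K·e^{−rT}·N(−d₂) − S·e^{−qT}·N(−d₁) = 46.093024 − 27.983418 = 18.109606
φ(d₁) = (1/√(2π))·e^{−d₁²/2} = 0.390966
Θ = −S·e^{−qT}·φ(d₁)·σ/(2√T) − q·S·e^{−qT}·N(−d₁) + r·K·e^{−rT}·N(−d₂) = −5.794772 − 0.752754 + 1.645521 = -4.902005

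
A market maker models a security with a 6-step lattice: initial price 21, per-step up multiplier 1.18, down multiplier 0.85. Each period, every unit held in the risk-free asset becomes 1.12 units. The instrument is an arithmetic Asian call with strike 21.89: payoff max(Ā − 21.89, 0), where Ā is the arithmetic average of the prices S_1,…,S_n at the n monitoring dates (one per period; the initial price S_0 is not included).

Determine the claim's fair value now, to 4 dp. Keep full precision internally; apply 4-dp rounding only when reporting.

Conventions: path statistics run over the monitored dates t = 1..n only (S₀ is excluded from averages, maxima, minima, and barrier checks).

price = 5.1043

No-arbitrage gives p* = (R−d)/(u−d) = 0.8182: enumerate every path, weight its payoff by its p*-probability, and discount by R^6.
Enumerate all 2^6 = 64 price paths (U = up ×1.18, D = down ×0.85); each path with k up-moves has probability p*^k·(1−p*)^(6−k).
DDDDDD: Ā=12.3532, payoff=0.0000, prob=0.000036
UDDDDD: Ā=17.1492, payoff=0.0000, prob=0.000163
DUDDDD: Ā=15.9942, payoff=0.0000, prob=0.000163
UUDDDD: Ā=22.2036, payoff=0.3136, prob=0.000732
DDUDDD: Ā=15.0124, payoff=0.0000, prob=0.000163
UDUDDD: Ā=20.8407, payoff=0.0000, prob=0.000732
DUUDDD: Ā=19.6857, payoff=0.0000, prob=0.000732
UUUDDD: Ā=27.3284, payoff=5.4384, prob=0.003292
DDDUDD: Ā=14.1779, payoff=0.0000, prob=0.000163
UDDUDD: Ā=19.6823, payoff=0.0000, prob=0.000732
DUDUDD: Ā=18.5273, payoff=0.0000, prob=0.000732
UUDUDD: Ā=25.7202, payoff=3.8302, prob=0.003292
DDUUDD: Ā=17.5455, payoff=0.0000, prob=0.000732
UDUUDD: Ā=24.3573, payoff=2.4673, prob=0.003292
DUUUDD: Ā=23.2023, payoff=1.3123, prob=0.003292
UUUUDD: Ā=32.2103, payoff=10.3203, prob=0.014814
DDDDUD: Ā=13.4686, payoff=0.0000, prob=0.000163
UDDDUD: Ā=18.6976, payoff=0.0000, prob=0.000732
DUDDUD: Ā=17.5426, payoff=0.0000, prob=0.000732
UUDDUD: Ā=24.3532, payoff=2.4632, prob=0.003292
DDUDUD: Ā=16.5608, payoff=0.0000, prob=0.000732
UDUDUD: Ā=22.9903, payoff=1.1003, prob=0.003292
DUUDUD: Ā=21.8353, payoff=0.0000, prob=0.003292
UUUDUD: Ā=30.3126, payoff=8.4226, prob=0.014814
DDDUUD: Ā=15.7263, payoff=0.0000, prob=0.000732
UDDUUD: Ā=21.8319, payoff=0.0000, prob=0.003292
DUDUUD: Ā=20.6769, payoff=0.0000, prob=0.003292
UUDUUD: Ā=28.7044, payoff=6.8144, prob=0.014814
DDUUUD: Ā=19.6951, payoff=0.0000, prob=0.003292
UDUUUD: Ā=27.3415, payoff=5.4515, prob=0.014814
DUUUUD: Ā=26.1865, payoff=4.2965, prob=0.014814
UUUUUD: Ā=36.3530, payoff=14.4630, prob=0.066663
DDDDDU: Ā=12.8657, payoff=0.0000, prob=0.000163
UDDDDU: Ā=17.8606, payoff=0.0000, prob=0.000732
DUDDDU: Ā=16.7056, payoff=0.0000, prob=0.000732
UUDDDU: Ā=23.1913, payoff=1.3013, prob=0.003292
DDUDDU: Ā=15.7238, payoff=0.0000, prob=0.000732
UDUDDU: Ā=21.8284, payoff=0.0000, prob=0.003292
DUUDDU: Ā=20.6734, payoff=0.0000, prob=0.003292
UUUDDU: Ā=28.6995, payoff=6.8095, prob=0.014814
DDDUDU: Ā=14.8894, payoff=0.0000, prob=0.000732
UDDUDU: Ā=20.6699, payoff=0.0000, prob=0.003292
DUDUDU: Ā=19.5149, payoff=0.0000, prob=0.003292
UUDUDU: Ā=27.0913, payoff=5.2013, prob=0.014814
DDUUDU: Ā=18.5332, payoff=0.0000, prob=0.003292
UDUUDU: Ā=25.7284, payoff=3.8384, prob=0.014814
DUUUDU: Ā=24.5734, payoff=2.6834, prob=0.014814
UUUUDU: Ā=34.1137, payoff=12.2237, prob=0.066663
DDDDUU: Ā=14.1800, payoff=0.0000, prob=0.000732
UDDDUU: Ā=19.6852, payoff=0.0000, prob=0.003292
DUDDUU: Ā=18.5302, payoff=0.0000, prob=0.003292
UUDDUU: Ā=25.7243, payoff=3.8343, prob=0.014814
DDUDUU: Ā=17.5485, payoff=0.0000, prob=0.003292
UDUDUU: Ā=24.3614, payoff=2.4714, prob=0.014814
DUUDUU: Ā=23.2064, payoff=1.3164, prob=0.014814
UUUDUU: Ā=32.2160, payoff=10.3260, prob=0.066663
DDDUUU: Ā=16.7140, payoff=0.0000, prob=0.003292
UDDUUU: Ā=23.2030, payoff=1.3130, prob=0.014814
DUDUUU: Ā=22.0480, payoff=0.1580, prob=0.014814
UUDUUU: Ā=30.6078, payoff=8.7178, prob=0.066663
DDUUUU: Ā=21.0662, payoff=0.0000, prob=0.014814
UDUUUU: Ā=29.2449, payoff=7.3549, prob=0.066663
DUUUUU: Ā=28.0899, payoff=6.1999, prob=0.066663
UUUUUU: Ā=38.9953, payoff=17.1053, prob=0.299985
Price = Σ prob·payoff / R^6 = 10.074931 / 1.973823 = 5.1043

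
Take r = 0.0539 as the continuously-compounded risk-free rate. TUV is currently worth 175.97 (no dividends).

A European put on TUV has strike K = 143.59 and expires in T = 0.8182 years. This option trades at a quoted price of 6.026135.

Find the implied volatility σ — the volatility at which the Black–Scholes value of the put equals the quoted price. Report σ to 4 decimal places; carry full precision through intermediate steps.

sigma = 0.3490

At σ = 0.3490 the Black–Scholes value reproduces the quote:
σ√T = 0.349·√0.8182 = 0.315686
d₁ = (ln(S/K) + (r+σ²/2)T) / (σ√T) = (ln(175.97/143.59) + (0.0539+0.349²/2)·0.8182) / 0.315686 = (0.203352 + 0.093930) / 0.315686 = 0.941700
d₂ = d₁ − σ√T = 0.941700 − 0.315686 = 0.626014
e^{−rT} = 0.956857
N(−d₁) = 0.173173,  N(−d₂) = 0.265653
V = K·e^{−rT}·N(−d₂) − S·N(−d₁) = 36.499427 − 30.473292 = 6.026135 (equal to the quote); since ∂V/∂σ > 0 for all σ, the implied volatility is unique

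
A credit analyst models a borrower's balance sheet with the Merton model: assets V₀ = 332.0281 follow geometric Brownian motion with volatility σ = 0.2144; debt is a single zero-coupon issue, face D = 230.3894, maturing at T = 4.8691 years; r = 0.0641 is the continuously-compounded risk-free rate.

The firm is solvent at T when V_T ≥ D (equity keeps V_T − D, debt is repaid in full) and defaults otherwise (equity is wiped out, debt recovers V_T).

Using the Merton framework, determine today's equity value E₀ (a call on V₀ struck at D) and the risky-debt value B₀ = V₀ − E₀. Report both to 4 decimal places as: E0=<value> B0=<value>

Work the structural quantities from V₀ = 332.0281 against face 230.3894:
d₁ = [ln(V₀/D) + (r + σ²/2)T] / (σ√T)
   = [ln(332.0281/230.3894) + (0.0641 + 0.5·0.2144²)·4.8691] / (0.2144·√4.8691)
   = [0.365449 + 0.424019] / 0.473096 = 1.668727
d₂ = d₁ − σ√T = 1.668727 − 0.473096 = 1.195631
N(d₁) = 0.952414,  N(d₂) = 0.884080,  e^(−rT) = 0.731902
E₀ = V₀·N(d₁) − D·e^(−rT)·N(d₂)
   = 332.0281·0.952414 − 230.3894·0.731902·0.884080 = 167.152690
B₀ = V₀ − E₀ = 332.0281 − 167.152690 = 164.875410

E0=167.1527 B0=164.8754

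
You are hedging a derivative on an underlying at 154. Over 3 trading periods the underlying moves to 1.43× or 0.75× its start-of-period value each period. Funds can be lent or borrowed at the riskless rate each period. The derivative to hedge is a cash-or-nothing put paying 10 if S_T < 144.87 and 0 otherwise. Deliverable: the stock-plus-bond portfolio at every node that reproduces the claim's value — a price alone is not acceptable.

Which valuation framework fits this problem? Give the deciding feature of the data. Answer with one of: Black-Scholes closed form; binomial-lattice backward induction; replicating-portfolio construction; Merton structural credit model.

framework: replicating-portfolio construction

Key observation: the task asks for the hedge itself — share and bond holdings at every node of the 3-period tree on spot 154 with factors 1.43/0.75 — which is exactly what the replicating-portfolio construction produces.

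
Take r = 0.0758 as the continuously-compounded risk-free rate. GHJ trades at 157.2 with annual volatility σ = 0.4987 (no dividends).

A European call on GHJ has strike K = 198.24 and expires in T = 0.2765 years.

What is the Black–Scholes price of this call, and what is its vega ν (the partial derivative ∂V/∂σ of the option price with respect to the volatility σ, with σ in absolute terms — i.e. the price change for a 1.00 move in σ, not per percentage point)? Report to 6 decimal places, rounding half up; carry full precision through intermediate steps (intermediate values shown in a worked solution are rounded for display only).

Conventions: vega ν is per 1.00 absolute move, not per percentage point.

price = 5.434182
ν = 26.284950

σ√T = 0.4987·√0.2765 = 0.262233
d₁ = (ln(S/K) + (r+σ²/2)T) / (σ√T) = (ln(157.2/198.24) + (0.0758+0.4987²/2)·0.2765) / 0.262233 = (-0.231960 + 0.055342) / 0.262233 = -0.673516
d₂ = d₁ − σ√T = -0.673516 − 0.262233 = -0.935748
e^{−rT} = 0.979259
N(d₁) = 0.250310,  N(d₂) = 0.174701
Call price V = S·N(d₁) − K·e^{−rT}·N(d₂) = 39.348683 − 33.914502 = 5.434182
φ(d₁) = (1/√(2π))·e^{−d₁²/2} = 0.317985
ν = S·φ(d₁)·√T = 26.284950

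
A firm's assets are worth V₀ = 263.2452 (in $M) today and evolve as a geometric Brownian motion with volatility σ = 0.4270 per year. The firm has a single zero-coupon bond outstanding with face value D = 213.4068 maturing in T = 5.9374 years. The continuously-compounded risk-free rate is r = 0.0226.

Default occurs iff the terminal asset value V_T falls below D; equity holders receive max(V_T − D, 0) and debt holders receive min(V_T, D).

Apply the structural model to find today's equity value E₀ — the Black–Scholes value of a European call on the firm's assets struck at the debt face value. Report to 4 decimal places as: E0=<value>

E0=132.0009

Work the structural quantities from V₀ = 263.2452 against face 213.4068:
d₁ = [ln(V₀/D) + (r + σ²/2)T] / (σ√T)
   = [ln(263.2452/213.4068) + (0.0226 + 0.5·0.4270²)·5.9374] / (0.4270·√5.9374)
   = [0.209886 + 0.675465] / 1.040462 = 0.850921
d₂ = d₁ − σ√T = 0.850921 − 1.040462 = -0.189540
N(d₁) = 0.802594,  N(d₂) = 0.424835,  e^(−rT) = 0.874428
E₀ = V₀·N(d₁) − D·e^(−rT)·N(d₂)
   = 263.2452·0.802594 − 213.4068·0.874428·0.424835 = 132.000940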